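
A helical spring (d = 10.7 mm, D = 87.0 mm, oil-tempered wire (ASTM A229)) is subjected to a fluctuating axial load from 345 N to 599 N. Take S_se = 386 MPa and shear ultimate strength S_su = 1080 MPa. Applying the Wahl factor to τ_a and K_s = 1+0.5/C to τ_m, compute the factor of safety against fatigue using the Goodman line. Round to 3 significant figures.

C = D/d = 87.0/10.7 = 8.1308; K_W = (4C−1)/(4C−4)+0.615/C = 1.1808; K_s = 1+0.5/C = 1.0615
F_a = (F_max−F_min)/2 = 127 N; F_m = (F_max+F_min)/2 = 472 N
τ_a = K_W·8F_aD/(πd³) = 1.1808 × 22.967 = 27.12 MPa
τ_m = K_s·8F_mD/(πd³) = 1.0615 × 85.359 = 90.608 MPa
Goodman: 1/n_f = τ_a/S_se + τ_m/S_su = 27.12/386 + 90.608/1080 = 0.07026 + 0.08390 = 0.15416
n_f = 1/0.15416 = 6.487

6.49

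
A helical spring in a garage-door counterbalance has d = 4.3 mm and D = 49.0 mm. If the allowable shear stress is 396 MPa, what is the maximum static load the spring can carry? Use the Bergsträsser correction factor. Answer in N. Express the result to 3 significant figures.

226 N

C = D/d = 49.0/4.3 = 11.3953
K_B = (4C+2)/(4C−3) = 47.581/42.581 = 1.1174
τ_max = K·8FD/(πd³) → F_max = τ_allow·πd³/(8DK)
F_max = 396·π·4.3³/(8·49.0·1.1174) = 98912/438.03 = 225.81 N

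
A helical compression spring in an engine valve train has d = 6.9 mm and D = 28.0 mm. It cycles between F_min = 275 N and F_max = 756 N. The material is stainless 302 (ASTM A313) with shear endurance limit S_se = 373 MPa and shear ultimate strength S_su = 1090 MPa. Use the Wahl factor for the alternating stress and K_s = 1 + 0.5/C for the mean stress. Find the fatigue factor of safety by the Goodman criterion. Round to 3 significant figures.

3.22

C = D/d = 28.0/6.9 = 4.0580; K_W = (4C−1)/(4C−4)+0.615/C = 1.3968; K_s = 1+0.5/C = 1.1232
F_a = (F_max−F_min)/2 = 240.5 N; F_m = (F_max+F_min)/2 = 515.5 N
τ_a = K_W·8F_aD/(πd³) = 1.3968 × 52.199 = 72.913 MPa
τ_m = K_s·8F_mD/(πd³) = 1.1232 × 111.89 = 125.67 MPa
Goodman: 1/n_f = τ_a/S_se + τ_m/S_su = 72.913/373 + 125.67/1090 = 0.19548 + 0.11530 = 0.31077
n_f = 1/0.31077 = 3.218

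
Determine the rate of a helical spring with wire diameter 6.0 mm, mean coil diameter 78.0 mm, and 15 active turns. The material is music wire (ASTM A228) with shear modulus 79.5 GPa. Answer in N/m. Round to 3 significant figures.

1810 N/m

k = Gd⁴/(8D³N_a) = (79.5×10³ × 6.0⁴) / (8 × 78.0³ × 15)
  = 1.03032e+08 / 5.69462e+07 = 1.8093 N/mm = 1809.3 N/m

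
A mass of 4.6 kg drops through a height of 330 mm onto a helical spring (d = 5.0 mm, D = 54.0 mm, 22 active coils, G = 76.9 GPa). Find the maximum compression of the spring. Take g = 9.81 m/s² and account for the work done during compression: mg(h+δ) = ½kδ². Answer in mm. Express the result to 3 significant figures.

k = Gd⁴/(8D³N_a) = (76.9×10³)(5.0⁴)/(8·54.0³·22) = 1.7343 N/mm
W = mg = 4.6 × 9.81 = 45.126 N
½kδ² − Wδ − Wh = 0 → δ = (W + √(W² + 2kWh))/k
δ = (45.126 + √(2036.4 + 51651.5))/1.7343 = (45.126 + 231.71)/1.7343 = 159.63 mm

160 mm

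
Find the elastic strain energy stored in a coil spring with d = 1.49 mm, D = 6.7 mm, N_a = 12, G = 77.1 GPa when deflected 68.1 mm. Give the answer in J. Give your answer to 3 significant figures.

30.5 J

k = Gd⁴/(8D³N_a) = (77.1×10³)(1.49⁴)/(8·6.7³·12) = 13.161 N/mm
U = ½kδ² = 0.5 × 13.161 × 68.1² = 30519 N·mm = 30.519 J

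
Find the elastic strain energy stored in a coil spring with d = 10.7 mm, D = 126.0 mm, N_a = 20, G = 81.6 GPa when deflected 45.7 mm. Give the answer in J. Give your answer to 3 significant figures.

k = Gd⁴/(8D³N_a) = (81.6×10³)(10.7⁴)/(8·126.0³·20) = 3.3419 N/mm
U = ½kδ² = 0.5 × 3.3419 × 45.7² = 3489.8 N·mm = 3.4898 J

3.49 J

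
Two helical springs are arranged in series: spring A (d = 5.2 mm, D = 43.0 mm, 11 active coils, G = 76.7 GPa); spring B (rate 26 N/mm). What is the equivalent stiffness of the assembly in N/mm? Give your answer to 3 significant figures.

6.13 N/mm

k_A = Gd⁴/(8D³N_a) = (76.7×10³)(5.2⁴)/(8·43.0³·11) = 8.0153 N/mm
Series: 1/k_eq = 1/8.0153 + 1/26 = 0.16322; k_eq = 6.1266 N/mm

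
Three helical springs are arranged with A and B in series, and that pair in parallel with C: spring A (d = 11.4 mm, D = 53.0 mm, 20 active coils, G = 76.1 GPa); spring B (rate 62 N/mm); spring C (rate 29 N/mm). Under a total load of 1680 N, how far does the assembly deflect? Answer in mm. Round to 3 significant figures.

29.0 mm

k_A = Gd⁴/(8D³N_a) = (76.1×10³)(11.4⁴)/(8·53.0³·20) = 53.958 N/mm
Springs A,B series: k_AB = 1/(1/53.958+1/62) = 28.85 N/mm; parallel with C: k_eq = 28.85+29 = 57.85 N/mm
δ = F/k_eq = 1680/57.85 = 29.041 mm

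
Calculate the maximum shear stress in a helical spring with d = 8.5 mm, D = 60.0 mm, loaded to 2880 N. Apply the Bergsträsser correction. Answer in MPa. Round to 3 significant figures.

Spring index C = D/d = 60.0/8.5 = 7.0588
K_B = (4C+2)/(4C−3) = 30.235/25.235 = 1.1981
τ₀ = 8FD/(πd³) = 8·2880·60.0/(π·8.5³) = 1.3824e+06/1929.3 = 716.52 MPa
τ_max = K·τ₀ = 1.1981 × 716.52 = 858.49 MPa

858 MPa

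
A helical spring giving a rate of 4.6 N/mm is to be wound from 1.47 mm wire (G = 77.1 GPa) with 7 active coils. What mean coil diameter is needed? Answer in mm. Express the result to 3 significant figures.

D = (Gd⁴/(8N_a·k))^(1/3) = (77.1×10³·1.47⁴/(8·7·4.6))^(1/3)
  = (1397.58)^(1/3) = 11.1805 mm

11.2 mm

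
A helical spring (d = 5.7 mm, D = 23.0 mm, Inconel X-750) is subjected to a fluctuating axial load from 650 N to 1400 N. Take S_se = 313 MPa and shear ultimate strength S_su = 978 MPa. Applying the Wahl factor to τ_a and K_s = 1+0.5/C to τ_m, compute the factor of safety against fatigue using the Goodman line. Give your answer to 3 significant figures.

C = D/d = 23.0/5.7 = 4.0351; K_W = (4C−1)/(4C−4)+0.615/C = 1.3995; K_s = 1+0.5/C = 1.1239
F_a = (F_max−F_min)/2 = 375 N; F_m = (F_max+F_min)/2 = 1025 N
τ_a = K_W·8F_aD/(πd³) = 1.3995 × 118.6 = 165.98 MPa
τ_m = K_s·8F_mD/(πd³) = 1.1239 × 324.17 = 364.33 MPa
Goodman: 1/n_f = τ_a/S_se + τ_m/S_su = 165.98/313 + 364.33/978 = 0.53029 + 0.37253 = 0.90282
n_f = 1/0.90282 = 1.108

1.11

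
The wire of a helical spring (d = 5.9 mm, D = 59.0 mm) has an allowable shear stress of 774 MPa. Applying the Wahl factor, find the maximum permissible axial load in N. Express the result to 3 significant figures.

C = D/d = 59.0/5.9 = 10.0000
K_W = (4C−1)/(4C−4) + 0.615/C = 39.000/36.000 + 0.0615 = 1.1448
τ_max = K·8FD/(πd³) → F_max = τ_allow·πd³/(8DK)
F_max = 774·π·5.9³/(8·59.0·1.1448) = 4.994e+05/540.36 = 924.19 N

924 N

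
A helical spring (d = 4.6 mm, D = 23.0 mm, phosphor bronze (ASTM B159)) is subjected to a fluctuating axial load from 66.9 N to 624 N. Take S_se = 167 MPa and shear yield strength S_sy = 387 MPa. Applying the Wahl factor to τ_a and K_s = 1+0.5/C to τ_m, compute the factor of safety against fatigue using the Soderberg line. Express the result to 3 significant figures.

C = D/d = 23.0/4.6 = 5.0000; K_W = (4C−1)/(4C−4)+0.615/C = 1.3105; K_s = 1+0.5/C = 1.1000
F_a = (F_max−F_min)/2 = 278.55 N; F_m = (F_max+F_min)/2 = 345.45 N
τ_a = K_W·8F_aD/(πd³) = 1.3105 × 167.61 = 219.65 MPa
τ_m = K_s·8F_mD/(πd³) = 1.1000 × 207.86 = 228.65 MPa
Soderberg: 1/n_f = τ_a/S_se + τ_m/S_sy = 219.65/167 + 228.65/387 = 1.31528 + 0.59083 = 1.9061
n_f = 1/1.9061 = 0.5246

0.525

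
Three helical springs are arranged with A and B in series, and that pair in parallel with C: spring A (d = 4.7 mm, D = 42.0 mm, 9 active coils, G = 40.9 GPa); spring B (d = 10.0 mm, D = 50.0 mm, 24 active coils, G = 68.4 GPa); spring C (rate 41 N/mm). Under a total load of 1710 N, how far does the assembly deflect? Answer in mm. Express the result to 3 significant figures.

k_A = Gd⁴/(8D³N_a) = (40.9×10³)(4.7⁴)/(8·42.0³·9) = 3.7414 N/mm
k_B = Gd⁴/(8D³N_a) = (68.4×10³)(10.0⁴)/(8·50.0³·24) = 28.5 N/mm
Springs A,B series: k_AB = 1/(1/3.7414+1/28.5) = 3.3072 N/mm; parallel with C: k_eq = 3.3072+41 = 44.307 N/mm
δ = F/k_eq = 1710/44.307 = 38.594 mm

38.6 mm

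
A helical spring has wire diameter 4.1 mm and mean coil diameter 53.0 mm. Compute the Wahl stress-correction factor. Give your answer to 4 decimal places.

C = D/d = 53.0/4.1 = 12.9268
K_W = (4C−1)/(4C−4) + 0.615/C = 50.707/47.707 + 0.0476 = 1.1105

1.1105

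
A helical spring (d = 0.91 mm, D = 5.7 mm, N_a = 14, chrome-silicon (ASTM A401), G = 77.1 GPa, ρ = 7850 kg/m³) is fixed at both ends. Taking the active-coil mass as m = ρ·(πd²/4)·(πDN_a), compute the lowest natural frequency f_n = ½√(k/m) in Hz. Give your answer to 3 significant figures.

k = Gd⁴/(8D³N_a) = (77.1×10³)(0.91⁴)/(8·5.7³·14) = 2.549 N/mm = 2549 N/m
Wire length L = πDN_a = π·5.7·14 = 250.7 mm
m = ρ·(πd²/4)·L = 7850 × 0.65039×10⁻⁶ m² × 0.2507 m = 0.00128 kg
f_n = ½√(k/m) = 0.5·√(2549/0.00128) = 0.5·√(1.9915e+06) = 705.6 Hz

706 Hz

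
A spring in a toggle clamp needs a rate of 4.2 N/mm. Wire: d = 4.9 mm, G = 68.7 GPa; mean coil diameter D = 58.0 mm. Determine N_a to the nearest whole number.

N_a = Gd⁴/(8D³k) = (68.7×10³ × 4.9⁴)/(8 × 58.0³ × 4.2)
    = 3.96042e+07 / 6.55576e+06 = 6.041 → 6 coils

6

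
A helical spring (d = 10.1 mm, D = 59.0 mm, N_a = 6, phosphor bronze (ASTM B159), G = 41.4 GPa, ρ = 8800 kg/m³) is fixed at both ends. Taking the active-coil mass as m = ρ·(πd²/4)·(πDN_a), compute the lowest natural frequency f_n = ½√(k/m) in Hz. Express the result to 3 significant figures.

118 Hz

k = Gd⁴/(8D³N_a) = (41.4×10³)(10.1⁴)/(8·59.0³·6) = 43.701 N/mm = 43701 N/m
Wire length L = πDN_a = π·59.0·6 = 1112.1 mm
m = ρ·(πd²/4)·L = 8800 × 80.118×10⁻⁶ m² × 1.1121 m = 0.78409 kg
f_n = ½√(k/m) = 0.5·√(43701/0.78409) = 0.5·√(55734) = 118.04 Hz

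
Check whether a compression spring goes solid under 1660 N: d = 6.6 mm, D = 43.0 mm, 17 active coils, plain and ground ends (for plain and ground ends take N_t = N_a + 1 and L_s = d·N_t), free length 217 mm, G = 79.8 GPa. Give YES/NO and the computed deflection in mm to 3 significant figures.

YES, δ = 119 mm

k = Gd⁴/(8D³N_a) = (79.8×10³)(6.6⁴)/(8·43.0³·17) = 14.003 N/mm
N_t = 18; L_s = 6.6·18 = 118.8 mm; δ_solid = L₀ − L_s = 217 − 118.8 = 98.2 mm
δ = F/k = 1660/14.003 = 118.54 mm
δ ≥ δ_solid → spring goes solid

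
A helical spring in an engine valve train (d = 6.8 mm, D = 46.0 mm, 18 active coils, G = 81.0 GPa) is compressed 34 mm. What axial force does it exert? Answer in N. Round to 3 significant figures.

420 N

k = Gd⁴/(8D³N_a) = (81.0×10³)(6.8⁴)/(8·46.0³·18) = 12.356 N/mm
F = k·δ = 12.356 × 34 = 420.11 N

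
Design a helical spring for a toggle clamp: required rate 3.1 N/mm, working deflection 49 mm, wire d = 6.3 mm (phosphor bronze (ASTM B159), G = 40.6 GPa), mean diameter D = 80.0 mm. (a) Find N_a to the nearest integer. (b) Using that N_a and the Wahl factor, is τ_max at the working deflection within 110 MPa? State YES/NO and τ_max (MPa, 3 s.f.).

(a) 5 coils; (b) NO, τ_max = 139 MPa

N_a = Gd⁴/(8D³k) = (40.6×10³)(6.3⁴)/(8·80.0³·3.1) = 5.037 → N_a = 5
Actual rate k = Gd⁴/(8D³·5) = 3.1229 N/mm
Working load F = kδ = 3.1229·49 = 153.02 N
C = 80.0/6.3 = 12.6984; K_W = (4C−1)/(4C−4)+0.615/C = 1.1125
τ_max = K_W·8FD/(πd³) = 1.1125·124.67 = 138.7 MPa
τ_max > 110 MPa → exceeds allowable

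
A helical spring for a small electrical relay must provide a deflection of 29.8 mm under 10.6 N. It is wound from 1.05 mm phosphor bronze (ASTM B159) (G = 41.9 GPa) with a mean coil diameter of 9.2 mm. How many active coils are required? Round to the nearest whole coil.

23

Required rate k = F/δ = 10.6/29.8 = 0.3557 N/mm
N_a = Gd⁴/(8D³k) = (41.9×10³ × 1.05⁴)/(8 × 9.2³ × 0.3557)
    = 50929.7 / 2215.86 = 22.98 → 23 coils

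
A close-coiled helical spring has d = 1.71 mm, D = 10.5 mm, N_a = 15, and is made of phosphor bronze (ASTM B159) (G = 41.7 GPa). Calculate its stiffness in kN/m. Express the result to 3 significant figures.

k = Gd⁴/(8D³N_a) = (41.7×10³ × 1.71⁴) / (8 × 10.5³ × 15)
  = 356550 / 138915 = 2.5667 N/mm

2.57 kN/m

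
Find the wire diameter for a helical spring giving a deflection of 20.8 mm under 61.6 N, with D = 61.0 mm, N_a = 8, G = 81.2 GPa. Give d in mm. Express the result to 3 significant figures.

Required rate k = F/δ = 61.6/20.8 = 2.9615 N/mm
d = (8D³N_a·k / G)^(1/4) = (8·61.0³·8·2.9615 / (81.2×10³))^0.25
  = (529.82)^0.25 = 4.7977 mm

4.80 mm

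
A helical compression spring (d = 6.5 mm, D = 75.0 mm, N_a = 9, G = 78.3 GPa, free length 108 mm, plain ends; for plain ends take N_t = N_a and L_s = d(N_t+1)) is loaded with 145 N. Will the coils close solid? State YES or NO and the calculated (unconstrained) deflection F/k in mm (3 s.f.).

NO, δ = 31.5 mm

k = Gd⁴/(8D³N_a) = (78.3×10³)(6.5⁴)/(8·75.0³·9) = 4.6015 N/mm
N_t = 9; L_s = 6.5·10 = 65 mm; δ_solid = L₀ − L_s = 108 − 65 = 43 mm
δ = F/k = 145/4.6015 = 31.512 mm
δ < δ_solid → spring does not go solid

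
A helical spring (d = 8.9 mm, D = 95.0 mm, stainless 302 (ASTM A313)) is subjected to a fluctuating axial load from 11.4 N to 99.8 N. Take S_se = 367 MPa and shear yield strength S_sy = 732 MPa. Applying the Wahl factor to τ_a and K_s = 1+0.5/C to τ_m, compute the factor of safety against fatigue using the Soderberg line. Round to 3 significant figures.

13.5

C = D/d = 95.0/8.9 = 10.6742; K_W = (4C−1)/(4C−4)+0.615/C = 1.1351; K_s = 1+0.5/C = 1.0468
F_a = (F_max−F_min)/2 = 44.2 N; F_m = (F_max+F_min)/2 = 55.6 N
τ_a = K_W·8F_aD/(πd³) = 1.1351 × 15.168 = 17.217 MPa
τ_m = K_s·8F_mD/(πd³) = 1.0468 × 19.08 = 19.973 MPa
Soderberg: 1/n_f = τ_a/S_se + τ_m/S_sy = 17.217/367 + 19.973/732 = 0.04691 + 0.02729 = 0.0742
n_f = 1/0.0742 = 13.48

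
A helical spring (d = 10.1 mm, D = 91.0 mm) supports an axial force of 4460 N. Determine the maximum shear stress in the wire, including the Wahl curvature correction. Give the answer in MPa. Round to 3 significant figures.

Spring index C = D/d = 91.0/10.1 = 9.0099
K_W = (4C−1)/(4C−4) + 0.615/C = 35.040/32.040 + 0.0683 = 1.1619
τ₀ = 8FD/(πd³) = 8·4460·91.0/(π·10.1³) = 3.24688e+06/3236.8 = 1003.1 MPa
τ_max = K·τ₀ = 1.1619 × 1003.1 = 1165.5 MPa

1170 MPa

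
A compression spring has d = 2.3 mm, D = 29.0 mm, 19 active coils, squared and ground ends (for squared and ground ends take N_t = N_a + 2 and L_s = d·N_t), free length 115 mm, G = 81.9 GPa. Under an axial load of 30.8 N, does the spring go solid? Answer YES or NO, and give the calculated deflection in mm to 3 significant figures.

NO, δ = 49.8 mm

k = Gd⁴/(8D³N_a) = (81.9×10³)(2.3⁴)/(8·29.0³·19) = 0.61824 N/mm
N_t = 21; L_s = 2.3·21 = 48.3 mm; δ_solid = L₀ − L_s = 115 − 48.3 = 66.7 mm
δ = F/k = 30.8/0.61824 = 49.819 mm
δ < δ_solid → spring does not go solid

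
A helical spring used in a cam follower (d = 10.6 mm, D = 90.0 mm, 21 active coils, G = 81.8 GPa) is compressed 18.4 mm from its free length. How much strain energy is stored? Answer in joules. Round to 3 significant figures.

1.43 J

k = Gd⁴/(8D³N_a) = (81.8×10³)(10.6⁴)/(8·90.0³·21) = 8.4322 N/mm
U = ½kδ² = 0.5 × 8.4322 × 18.4² = 1427.4 N·mm = 1.4274 J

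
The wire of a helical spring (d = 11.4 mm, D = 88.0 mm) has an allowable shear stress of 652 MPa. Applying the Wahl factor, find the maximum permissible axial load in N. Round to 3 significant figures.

3620 N

C = D/d = 88.0/11.4 = 7.7193
K_W = (4C−1)/(4C−4) + 0.615/C = 29.877/26.877 + 0.0797 = 1.1913
τ_max = K·8FD/(πd³) → F_max = τ_allow·πd³/(8DK)
F_max = 652·π·11.4³/(8·88.0·1.1913) = 3.0347e+06/838.67 = 3618.4 N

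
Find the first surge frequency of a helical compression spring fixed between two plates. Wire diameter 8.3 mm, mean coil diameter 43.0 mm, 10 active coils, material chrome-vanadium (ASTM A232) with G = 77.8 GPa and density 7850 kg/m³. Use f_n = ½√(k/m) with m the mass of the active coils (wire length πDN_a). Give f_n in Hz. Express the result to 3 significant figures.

k = Gd⁴/(8D³N_a) = (77.8×10³)(8.3⁴)/(8·43.0³·10) = 58.049 N/mm = 58049 N/m
Wire length L = πDN_a = π·43.0·10 = 1350.9 mm
m = ρ·(πd²/4)·L = 7850 × 54.106×10⁻⁶ m² × 1.3509 m = 0.57376 kg
f_n = ½√(k/m) = 0.5·√(58049/0.57376) = 0.5·√(1.0117e+05) = 159.04 Hz

159 Hz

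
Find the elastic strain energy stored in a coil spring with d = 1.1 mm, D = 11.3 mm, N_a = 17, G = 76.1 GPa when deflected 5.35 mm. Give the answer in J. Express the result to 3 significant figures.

k = Gd⁴/(8D³N_a) = (76.1×10³)(1.1⁴)/(8·11.3³·17) = 0.56778 N/mm
U = ½kδ² = 0.5 × 0.56778 × 5.35² = 8.1257 N·mm = 0.0081257 J

0.00813 J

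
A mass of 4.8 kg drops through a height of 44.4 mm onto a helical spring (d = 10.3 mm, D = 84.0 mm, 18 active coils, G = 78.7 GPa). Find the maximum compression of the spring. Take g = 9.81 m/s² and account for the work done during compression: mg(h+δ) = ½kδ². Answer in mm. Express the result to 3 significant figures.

25.1 mm

k = Gd⁴/(8D³N_a) = (78.7×10³)(10.3⁴)/(8·84.0³·18) = 10.378 N/mm
W = mg = 4.8 × 9.81 = 47.088 N
½kδ² − Wδ − Wh = 0 → δ = (W + √(W² + 2kWh))/k
δ = (47.088 + √(2217.3 + 43395.7))/10.378 = (47.088 + 213.57)/10.378 = 25.116 mm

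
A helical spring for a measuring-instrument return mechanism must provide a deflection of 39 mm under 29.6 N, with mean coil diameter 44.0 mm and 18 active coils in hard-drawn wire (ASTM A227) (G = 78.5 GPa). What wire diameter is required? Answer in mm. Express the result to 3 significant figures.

3.30 mm

Required rate k = F/δ = 29.6/39 = 0.75897 N/mm
d = (8D³N_a·k / G)^(1/4) = (8·44.0³·18·0.75897 / (78.5×10³))^0.25
  = (118.6)^0.25 = 3.3000 mm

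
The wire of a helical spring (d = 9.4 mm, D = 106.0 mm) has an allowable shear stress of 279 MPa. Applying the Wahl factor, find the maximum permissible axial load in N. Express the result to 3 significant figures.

761 N

C = D/d = 106.0/9.4 = 11.2766
K_W = (4C−1)/(4C−4) + 0.615/C = 44.106/41.106 + 0.0545 = 1.1275
τ_max = K·8FD/(πd³) → F_max = τ_allow·πd³/(8DK)
F_max = 279·π·9.4³/(8·106.0·1.1275) = 7.2801e+05/956.14 = 761.41 N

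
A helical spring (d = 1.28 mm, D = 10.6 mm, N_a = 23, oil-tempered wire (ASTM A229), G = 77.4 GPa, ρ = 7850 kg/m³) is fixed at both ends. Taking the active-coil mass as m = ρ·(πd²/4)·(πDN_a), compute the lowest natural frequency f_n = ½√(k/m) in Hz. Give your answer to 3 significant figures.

175 Hz

k = Gd⁴/(8D³N_a) = (77.4×10³)(1.28⁴)/(8·10.6³·23) = 0.94808 N/mm = 948.08 N/m
Wire length L = πDN_a = π·10.6·23 = 765.92 mm
m = ρ·(πd²/4)·L = 7850 × 1.2868×10⁻⁶ m² × 0.76592 m = 0.0077368 kg
f_n = ½√(k/m) = 0.5·√(948.08/0.0077368) = 0.5·√(1.2254e+05) = 175.03 Hz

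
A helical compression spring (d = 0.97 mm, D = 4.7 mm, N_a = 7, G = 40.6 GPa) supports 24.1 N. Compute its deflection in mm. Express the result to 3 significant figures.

3.90 mm

k = Gd⁴/(8D³N_a) = (40.6×10³)(0.97⁴)/(8·4.7³·7) = 6.182 N/mm
δ = F/k = 24.1 / 6.182 = 3.8984 mm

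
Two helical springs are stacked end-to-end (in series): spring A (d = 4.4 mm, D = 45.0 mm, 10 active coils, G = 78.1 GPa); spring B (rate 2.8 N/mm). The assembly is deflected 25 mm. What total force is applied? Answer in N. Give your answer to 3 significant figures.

41.2 N

k_A = Gd⁴/(8D³N_a) = (78.1×10³)(4.4⁴)/(8·45.0³·10) = 4.0154 N/mm
Series: 1/k_eq = 1/4.0154 + 1/2.8 = 0.60618; k_eq = 1.6497 N/mm
F = k_eq·δ = 1.6497·25 = 41.242 N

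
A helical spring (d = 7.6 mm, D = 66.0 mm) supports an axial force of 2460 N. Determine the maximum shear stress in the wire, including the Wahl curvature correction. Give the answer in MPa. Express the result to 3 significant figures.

Spring index C = D/d = 66.0/7.6 = 8.6842
K_W = (4C−1)/(4C−4) + 0.615/C = 33.737/30.737 + 0.0708 = 1.1684
τ₀ = 8FD/(πd³) = 8·2460·66.0/(π·7.6³) = 1.29888e+06/1379.1 = 941.84 MPa
τ_max = K·τ₀ = 1.1684 × 941.84 = 1100.5 MPa

1100 MPa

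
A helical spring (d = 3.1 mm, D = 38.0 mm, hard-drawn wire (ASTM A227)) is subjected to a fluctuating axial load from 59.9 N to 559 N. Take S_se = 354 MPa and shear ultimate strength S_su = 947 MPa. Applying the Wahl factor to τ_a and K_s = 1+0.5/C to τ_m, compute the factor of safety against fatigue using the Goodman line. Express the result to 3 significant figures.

0.273

C = D/d = 38.0/3.1 = 12.2581; K_W = (4C−1)/(4C−4)+0.615/C = 1.1168; K_s = 1+0.5/C = 1.0408
F_a = (F_max−F_min)/2 = 249.55 N; F_m = (F_max+F_min)/2 = 309.45 N
τ_a = K_W·8F_aD/(πd³) = 1.1168 × 810.58 = 905.25 MPa
τ_m = K_s·8F_mD/(πd³) = 1.0408 × 1005.1 = 1046.1 MPa
Goodman: 1/n_f = τ_a/S_se + τ_m/S_su = 905.25/354 + 1046.1/947 = 2.55720 + 1.10469 = 3.6619
n_f = 1/3.6619 = 0.2731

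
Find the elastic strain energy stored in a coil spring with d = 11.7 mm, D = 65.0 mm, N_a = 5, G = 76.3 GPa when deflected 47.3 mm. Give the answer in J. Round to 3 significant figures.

146 J

k = Gd⁴/(8D³N_a) = (76.3×10³)(11.7⁴)/(8·65.0³·5) = 130.16 N/mm
U = ½kδ² = 0.5 × 130.16 × 47.3² = 1.456e+05 N·mm = 145.6 J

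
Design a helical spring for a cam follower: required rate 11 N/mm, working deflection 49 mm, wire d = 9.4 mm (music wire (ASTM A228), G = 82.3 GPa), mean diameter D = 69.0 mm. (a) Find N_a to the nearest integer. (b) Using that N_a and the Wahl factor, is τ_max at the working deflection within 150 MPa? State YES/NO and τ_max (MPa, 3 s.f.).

N_a = Gd⁴/(8D³k) = (82.3×10³)(9.4⁴)/(8·69.0³·11) = 22.23 → N_a = 22
Actual rate k = Gd⁴/(8D³·22) = 11.114 N/mm
Working load F = kδ = 11.114·49 = 544.56 N
C = 69.0/9.4 = 7.3404; K_W = (4C−1)/(4C−4)+0.615/C = 1.2021
τ_max = K_W·8FD/(πd³) = 1.2021·115.2 = 138.48 MPa
τ_max ≤ 150 MPa → acceptable

(a) 22 coils; (b) YES, τ_max = 138 MPa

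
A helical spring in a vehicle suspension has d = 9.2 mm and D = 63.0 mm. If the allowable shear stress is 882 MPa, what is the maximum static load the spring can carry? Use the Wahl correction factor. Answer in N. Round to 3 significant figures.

C = D/d = 63.0/9.2 = 6.8478
K_W = (4C−1)/(4C−4) + 0.615/C = 26.391/23.391 + 0.0898 = 1.2181
τ_max = K·8FD/(πd³) → F_max = τ_allow·πd³/(8DK)
F_max = 882·π·9.2³/(8·63.0·1.2181) = 2.1577e+06/613.9 = 3514.6 N

3510 N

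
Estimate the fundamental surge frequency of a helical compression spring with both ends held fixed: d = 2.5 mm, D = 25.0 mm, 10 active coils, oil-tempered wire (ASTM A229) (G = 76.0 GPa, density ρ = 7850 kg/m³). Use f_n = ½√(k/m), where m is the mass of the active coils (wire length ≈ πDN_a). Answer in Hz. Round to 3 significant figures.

140 Hz

k = Gd⁴/(8D³N_a) = (76.0×10³)(2.5⁴)/(8·25.0³·10) = 2.375 N/mm = 2375 N/m
Wire length L = πDN_a = π·25.0·10 = 785.4 mm
m = ρ·(πd²/4)·L = 7850 × 4.9087×10⁻⁶ m² × 0.7854 m = 0.030264 kg
f_n = ½√(k/m) = 0.5·√(2375/0.030264) = 0.5·√(78476) = 140.07 Hz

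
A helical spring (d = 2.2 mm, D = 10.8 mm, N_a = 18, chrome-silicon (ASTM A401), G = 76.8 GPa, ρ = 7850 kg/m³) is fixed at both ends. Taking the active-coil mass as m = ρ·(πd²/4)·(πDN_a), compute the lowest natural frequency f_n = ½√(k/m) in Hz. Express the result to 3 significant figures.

k = Gd⁴/(8D³N_a) = (76.8×10³)(2.2⁴)/(8·10.8³·18) = 9.9179 N/mm = 9917.9 N/m
Wire length L = πDN_a = π·10.8·18 = 610.73 mm
m = ρ·(πd²/4)·L = 7850 × 3.8013×10⁻⁶ m² × 0.61073 m = 0.018224 kg
f_n = ½√(k/m) = 0.5·√(9917.9/0.018224) = 0.5·√(5.4421e+05) = 368.85 Hz

369 Hz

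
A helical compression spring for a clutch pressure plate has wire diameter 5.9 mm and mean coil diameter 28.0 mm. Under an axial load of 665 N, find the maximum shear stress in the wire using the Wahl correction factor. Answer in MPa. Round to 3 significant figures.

Spring index C = D/d = 28.0/5.9 = 4.7458
K_W = (4C−1)/(4C−4) + 0.615/C = 17.983/14.983 + 0.1296 = 1.3298
τ₀ = 8FD/(πd³) = 8·665·28.0/(π·5.9³) = 148960/645.22 = 230.87 MPa
τ_max = K·τ₀ = 1.3298 × 230.87 = 307.01 MPa

307 MPa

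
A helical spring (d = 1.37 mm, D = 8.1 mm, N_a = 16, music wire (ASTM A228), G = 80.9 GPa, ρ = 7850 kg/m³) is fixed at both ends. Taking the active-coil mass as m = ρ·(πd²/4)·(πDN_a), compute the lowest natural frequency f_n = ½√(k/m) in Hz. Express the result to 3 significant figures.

471 Hz

k = Gd⁴/(8D³N_a) = (80.9×10³)(1.37⁴)/(8·8.1³·16) = 4.1895 N/mm = 4189.5 N/m
Wire length L = πDN_a = π·8.1·16 = 407.15 mm
m = ρ·(πd²/4)·L = 7850 × 1.4741×10⁻⁶ m² × 0.40715 m = 0.0047115 kg
f_n = ½√(k/m) = 0.5·√(4189.5/0.0047115) = 0.5·√(8.8922e+05) = 471.49 Hz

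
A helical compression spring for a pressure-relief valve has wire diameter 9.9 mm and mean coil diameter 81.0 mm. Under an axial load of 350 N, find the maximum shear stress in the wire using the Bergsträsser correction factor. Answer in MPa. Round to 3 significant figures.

Spring index C = D/d = 81.0/9.9 = 8.1818
K_B = (4C+2)/(4C−3) = 34.727/29.727 = 1.1682
τ₀ = 8FD/(πd³) = 8·350·81.0/(π·9.9³) = 226800/3048.3 = 74.403 MPa
τ_max = K·τ₀ = 1.1682 × 74.403 = 86.917 MPa

86.9 MPa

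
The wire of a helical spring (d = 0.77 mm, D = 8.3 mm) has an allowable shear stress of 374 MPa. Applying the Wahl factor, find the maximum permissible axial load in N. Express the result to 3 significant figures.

7.13 N

C = D/d = 8.3/0.77 = 10.7792
K_W = (4C−1)/(4C−4) + 0.615/C = 42.117/39.117 + 0.0571 = 1.1337
τ_max = K·8FD/(πd³) → F_max = τ_allow·πd³/(8DK)
F_max = 374·π·0.77³/(8·8.3·1.1337) = 536.41/75.281 = 7.1254 N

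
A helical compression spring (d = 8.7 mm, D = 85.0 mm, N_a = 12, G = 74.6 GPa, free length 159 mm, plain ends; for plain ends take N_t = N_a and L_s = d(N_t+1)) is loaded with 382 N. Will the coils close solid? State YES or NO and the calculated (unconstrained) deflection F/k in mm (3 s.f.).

YES, δ = 52.7 mm

k = Gd⁴/(8D³N_a) = (74.6×10³)(8.7⁴)/(8·85.0³·12) = 7.2492 N/mm
N_t = 12; L_s = 8.7·13 = 113.1 mm; δ_solid = L₀ − L_s = 159 − 113.1 = 45.9 mm
δ = F/k = 382/7.2492 = 52.696 mm
δ ≥ δ_solid → spring goes solid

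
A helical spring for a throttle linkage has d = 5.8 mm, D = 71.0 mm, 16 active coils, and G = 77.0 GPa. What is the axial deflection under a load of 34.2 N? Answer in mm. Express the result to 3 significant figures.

18.0 mm

k = Gd⁴/(8D³N_a) = (77.0×10³)(5.8⁴)/(8·71.0³·16) = 1.902 N/mm
δ = F/k = 34.2 / 1.902 = 17.981 mm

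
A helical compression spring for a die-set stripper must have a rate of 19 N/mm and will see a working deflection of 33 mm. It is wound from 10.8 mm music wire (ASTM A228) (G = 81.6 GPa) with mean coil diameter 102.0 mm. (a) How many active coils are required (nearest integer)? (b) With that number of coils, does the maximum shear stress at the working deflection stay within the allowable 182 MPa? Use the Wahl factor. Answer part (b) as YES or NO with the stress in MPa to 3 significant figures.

(a) 7 coils; (b) YES, τ_max = 147 MPa

N_a = Gd⁴/(8D³k) = (81.6×10³)(10.8⁴)/(8·102.0³·19) = 6.882 → N_a = 7
Actual rate k = Gd⁴/(8D³·7) = 18.681 N/mm
Working load F = kδ = 18.681·33 = 616.47 N
C = 102.0/10.8 = 9.4444; K_W = (4C−1)/(4C−4)+0.615/C = 1.1539
τ_max = K_W·8FD/(πd³) = 1.1539·127.11 = 146.68 MPa
τ_max ≤ 182 MPa → acceptable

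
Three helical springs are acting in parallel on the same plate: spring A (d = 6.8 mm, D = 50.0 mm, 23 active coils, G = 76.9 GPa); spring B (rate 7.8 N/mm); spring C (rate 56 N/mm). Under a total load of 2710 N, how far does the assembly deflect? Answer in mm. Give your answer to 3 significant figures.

38.2 mm

k_A = Gd⁴/(8D³N_a) = (76.9×10³)(6.8⁴)/(8·50.0³·23) = 7.1488 N/mm
Parallel: k_eq = 7.1488 + 7.8 + 56 = 70.949 N/mm
δ = F/k_eq = 2710/70.949 = 38.197 mm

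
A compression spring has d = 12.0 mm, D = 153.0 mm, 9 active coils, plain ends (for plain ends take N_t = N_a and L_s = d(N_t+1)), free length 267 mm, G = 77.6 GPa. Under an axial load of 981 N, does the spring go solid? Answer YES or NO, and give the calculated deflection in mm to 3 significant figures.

YES, δ = 157 mm

k = Gd⁴/(8D³N_a) = (77.6×10³)(12.0⁴)/(8·153.0³·9) = 6.2399 N/mm
N_t = 9; L_s = 12.0·10 = 120 mm; δ_solid = L₀ − L_s = 267 − 120 = 147 mm
δ = F/k = 981/6.2399 = 157.21 mm
δ ≥ δ_solid → spring goes solid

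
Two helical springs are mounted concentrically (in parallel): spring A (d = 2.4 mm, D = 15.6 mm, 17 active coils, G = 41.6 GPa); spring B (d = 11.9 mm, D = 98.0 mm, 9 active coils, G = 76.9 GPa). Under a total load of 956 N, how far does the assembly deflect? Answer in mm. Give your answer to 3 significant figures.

37.6 mm

k_A = Gd⁴/(8D³N_a) = (41.6×10³)(2.4⁴)/(8·15.6³·17) = 2.6732 N/mm
k_B = Gd⁴/(8D³N_a) = (76.9×10³)(11.9⁴)/(8·98.0³·9) = 22.756 N/mm
Parallel: k_eq = 2.6732 + 22.756 = 25.43 N/mm
δ = F/k_eq = 956/25.43 = 37.594 mm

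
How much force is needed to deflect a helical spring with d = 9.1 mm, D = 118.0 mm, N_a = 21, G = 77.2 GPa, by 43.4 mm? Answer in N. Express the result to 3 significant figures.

83.2 N

k = Gd⁴/(8D³N_a) = (77.2×10³)(9.1⁴)/(8·118.0³·21) = 1.9179 N/mm
F = k·δ = 1.9179 × 43.4 = 83.237 N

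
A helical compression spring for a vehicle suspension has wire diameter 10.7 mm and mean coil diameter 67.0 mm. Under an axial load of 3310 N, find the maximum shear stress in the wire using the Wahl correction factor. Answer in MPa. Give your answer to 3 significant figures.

Spring index C = D/d = 67.0/10.7 = 6.2617
K_W = (4C−1)/(4C−4) + 0.615/C = 24.047/21.047 + 0.0982 = 1.2408
τ₀ = 8FD/(πd³) = 8·3310·67.0/(π·10.7³) = 1.77416e+06/3848.6 = 460.99 MPa
τ_max = K·τ₀ = 1.2408 × 460.99 = 571.98 MPa

572 MPa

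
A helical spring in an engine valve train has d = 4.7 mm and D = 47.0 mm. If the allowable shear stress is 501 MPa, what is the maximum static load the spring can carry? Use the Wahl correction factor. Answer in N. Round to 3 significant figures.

C = D/d = 47.0/4.7 = 10.0000
K_W = (4C−1)/(4C−4) + 0.615/C = 39.000/36.000 + 0.0615 = 1.1448
τ_max = K·8FD/(πd³) → F_max = τ_allow·πd³/(8DK)
F_max = 501·π·4.7³/(8·47.0·1.1448) = 1.6341e+05/430.46 = 379.62 N

380 N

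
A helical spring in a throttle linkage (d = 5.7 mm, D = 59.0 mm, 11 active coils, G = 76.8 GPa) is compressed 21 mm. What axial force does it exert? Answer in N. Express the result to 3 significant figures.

k = Gd⁴/(8D³N_a) = (76.8×10³)(5.7⁴)/(8·59.0³·11) = 4.4856 N/mm
F = k·δ = 4.4856 × 21 = 94.198 N

94.2 N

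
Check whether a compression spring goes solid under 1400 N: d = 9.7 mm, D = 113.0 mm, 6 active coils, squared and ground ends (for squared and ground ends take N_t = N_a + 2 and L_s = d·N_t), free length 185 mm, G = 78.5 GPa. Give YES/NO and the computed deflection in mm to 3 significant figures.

YES, δ = 140 mm

k = Gd⁴/(8D³N_a) = (78.5×10³)(9.7⁴)/(8·113.0³·6) = 10.034 N/mm
N_t = 8; L_s = 9.7·8 = 77.6 mm; δ_solid = L₀ − L_s = 185 − 77.6 = 107.4 mm
δ = F/k = 1400/10.034 = 139.52 mm
δ ≥ δ_solid → spring goes solid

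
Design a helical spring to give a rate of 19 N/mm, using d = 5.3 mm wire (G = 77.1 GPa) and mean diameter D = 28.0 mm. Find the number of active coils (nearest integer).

18

N_a = Gd⁴/(8D³k) = (77.1×10³ × 5.3⁴)/(8 × 28.0³ × 19)
    = 6.08356e+07 / 3.3367e+06 = 18.23 → 18 coils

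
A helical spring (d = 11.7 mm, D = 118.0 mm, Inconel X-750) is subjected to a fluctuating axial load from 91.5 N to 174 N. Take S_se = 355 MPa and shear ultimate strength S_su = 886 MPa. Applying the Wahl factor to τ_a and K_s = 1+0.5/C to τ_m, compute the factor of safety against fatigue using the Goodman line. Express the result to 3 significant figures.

C = D/d = 118.0/11.7 = 10.0855; K_W = (4C−1)/(4C−4)+0.615/C = 1.1435; K_s = 1+0.5/C = 1.0496
F_a = (F_max−F_min)/2 = 41.25 N; F_m = (F_max+F_min)/2 = 132.75 N
τ_a = K_W·8F_aD/(πd³) = 1.1435 × 7.7391 = 8.8498 MPa
τ_m = K_s·8F_mD/(πd³) = 1.0496 × 24.906 = 26.14 MPa
Goodman: 1/n_f = τ_a/S_se + τ_m/S_su = 8.8498/355 + 26.14/886 = 0.02493 + 0.02950 = 0.054433
n_f = 1/0.054433 = 18.37

18.4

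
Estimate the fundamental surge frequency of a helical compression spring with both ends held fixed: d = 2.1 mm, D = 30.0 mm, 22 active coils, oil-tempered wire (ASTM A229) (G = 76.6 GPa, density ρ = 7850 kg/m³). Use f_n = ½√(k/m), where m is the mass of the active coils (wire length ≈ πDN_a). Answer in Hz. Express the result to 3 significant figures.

k = Gd⁴/(8D³N_a) = (76.6×10³)(2.1⁴)/(8·30.0³·22) = 0.31349 N/mm = 313.49 N/m
Wire length L = πDN_a = π·30.0·22 = 2073.5 mm
m = ρ·(πd²/4)·L = 7850 × 3.4636×10⁻⁶ m² × 2.0735 m = 0.056376 kg
f_n = ½√(k/m) = 0.5·√(313.49/0.056376) = 0.5·√(5560.8) = 37.285 Hz

37.3 Hz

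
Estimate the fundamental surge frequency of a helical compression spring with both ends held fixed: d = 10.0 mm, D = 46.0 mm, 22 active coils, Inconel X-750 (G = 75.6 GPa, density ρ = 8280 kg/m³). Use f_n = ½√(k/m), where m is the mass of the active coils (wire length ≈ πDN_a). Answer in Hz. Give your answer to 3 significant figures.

73.0 Hz

k = Gd⁴/(8D³N_a) = (75.6×10³)(10.0⁴)/(8·46.0³·22) = 44.13 N/mm = 44130 N/m
Wire length L = πDN_a = π·46.0·22 = 3179.3 mm
m = ρ·(πd²/4)·L = 8280 × 78.54×10⁻⁶ m² × 3.1793 m = 2.0675 kg
f_n = ½√(k/m) = 0.5·√(44130/2.0675) = 0.5·√(21344) = 73.049 Hz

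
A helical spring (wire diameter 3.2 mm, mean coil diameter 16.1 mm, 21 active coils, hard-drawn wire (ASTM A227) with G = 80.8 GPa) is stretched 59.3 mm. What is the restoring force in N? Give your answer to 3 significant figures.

k = Gd⁴/(8D³N_a) = (80.8×10³)(3.2⁴)/(8·16.1³·21) = 12.084 N/mm
F = k·δ = 12.084 × 59.3 = 716.6 N

717 N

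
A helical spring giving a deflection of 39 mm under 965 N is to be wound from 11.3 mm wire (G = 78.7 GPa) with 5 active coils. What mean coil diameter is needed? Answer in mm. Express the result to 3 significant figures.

Required rate k = F/δ = 965/39 = 24.744 N/mm
D = (Gd⁴/(8N_a·k))^(1/3) = (78.7×10³·11.3⁴/(8·5·24.744))^(1/3)
  = (1.29648e+06)^(1/3) = 109.0407 mm

109 mm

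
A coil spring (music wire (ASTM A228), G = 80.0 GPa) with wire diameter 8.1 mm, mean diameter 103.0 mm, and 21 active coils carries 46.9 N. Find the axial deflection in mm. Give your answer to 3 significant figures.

25.0 mm

k = Gd⁴/(8D³N_a) = (80.0×10³)(8.1⁴)/(8·103.0³·21) = 1.8759 N/mm
δ = F/k = 46.9 / 1.8759 = 25.001 mm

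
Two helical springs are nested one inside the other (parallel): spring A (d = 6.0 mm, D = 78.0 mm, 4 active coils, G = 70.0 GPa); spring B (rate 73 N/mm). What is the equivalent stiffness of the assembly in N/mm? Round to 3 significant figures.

79.0 N/mm

k_A = Gd⁴/(8D³N_a) = (70.0×10³)(6.0⁴)/(8·78.0³·4) = 5.9741 N/mm
Parallel: k_eq = 5.9741 + 73 = 78.974 N/mm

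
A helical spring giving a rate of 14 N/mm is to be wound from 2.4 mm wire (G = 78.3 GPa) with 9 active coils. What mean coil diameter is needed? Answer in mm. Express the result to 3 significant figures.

D = (Gd⁴/(8N_a·k))^(1/3) = (78.3×10³·2.4⁴/(8·9·14))^(1/3)
  = (2577.19)^(1/3) = 13.7104 mm

13.7 mm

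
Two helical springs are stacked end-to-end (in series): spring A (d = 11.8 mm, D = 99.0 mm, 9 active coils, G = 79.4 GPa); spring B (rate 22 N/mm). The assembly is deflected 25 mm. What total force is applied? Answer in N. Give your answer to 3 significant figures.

k_A = Gd⁴/(8D³N_a) = (79.4×10³)(11.8⁴)/(8·99.0³·9) = 22.035 N/mm
Series: 1/k_eq = 1/22.035 + 1/22 = 0.090837; k_eq = 11.009 N/mm
F = k_eq·δ = 11.009·25 = 275.22 N

275 N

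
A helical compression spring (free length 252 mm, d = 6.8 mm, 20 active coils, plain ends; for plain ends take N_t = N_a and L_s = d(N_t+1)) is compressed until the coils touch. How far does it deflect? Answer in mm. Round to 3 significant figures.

109 mm

N_t = 20; L_s = 6.8·21 = 142.8 mm
δ_solid = L₀ − L_s = 252 − 142.8 = 109.2 mm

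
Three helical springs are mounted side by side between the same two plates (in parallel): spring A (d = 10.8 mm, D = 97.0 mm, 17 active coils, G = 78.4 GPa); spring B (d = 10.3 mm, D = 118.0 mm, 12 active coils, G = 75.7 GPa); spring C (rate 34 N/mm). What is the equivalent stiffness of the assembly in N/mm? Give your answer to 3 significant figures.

48.0 N/mm

k_A = Gd⁴/(8D³N_a) = (78.4×10³)(10.8⁴)/(8·97.0³·17) = 8.5932 N/mm
k_B = Gd⁴/(8D³N_a) = (75.7×10³)(10.3⁴)/(8·118.0³·12) = 5.4017 N/mm
Parallel: k_eq = 8.5932 + 5.4017 + 34 = 47.995 N/mm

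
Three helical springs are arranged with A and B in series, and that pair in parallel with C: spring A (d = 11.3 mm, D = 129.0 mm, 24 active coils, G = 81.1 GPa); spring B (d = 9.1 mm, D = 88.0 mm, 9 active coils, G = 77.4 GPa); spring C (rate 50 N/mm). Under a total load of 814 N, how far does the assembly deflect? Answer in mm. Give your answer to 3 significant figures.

k_A = Gd⁴/(8D³N_a) = (81.1×10³)(11.3⁴)/(8·129.0³·24) = 3.2082 N/mm
k_B = Gd⁴/(8D³N_a) = (77.4×10³)(9.1⁴)/(8·88.0³·9) = 10.817 N/mm
Springs A,B series: k_AB = 1/(1/3.2082+1/10.817) = 2.4744 N/mm; parallel with C: k_eq = 2.4744+50 = 52.474 N/mm
δ = F/k_eq = 814/52.474 = 15.512 mm

15.5 mm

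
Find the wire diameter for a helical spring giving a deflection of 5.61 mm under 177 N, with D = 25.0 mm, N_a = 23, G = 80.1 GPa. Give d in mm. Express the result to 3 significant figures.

5.80 mm

Required rate k = F/δ = 177/5.61 = 31.551 N/mm
d = (8D³N_a·k / G)^(1/4) = (8·25.0³·23·31.551 / (80.1×10³))^0.25
  = (1132.4)^0.25 = 5.8010 mm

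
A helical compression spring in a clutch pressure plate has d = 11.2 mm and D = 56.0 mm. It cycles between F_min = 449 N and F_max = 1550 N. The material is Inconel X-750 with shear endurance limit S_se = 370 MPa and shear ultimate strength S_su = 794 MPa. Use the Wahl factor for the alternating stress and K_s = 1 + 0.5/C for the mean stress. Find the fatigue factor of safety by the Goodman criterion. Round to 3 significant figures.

C = D/d = 56.0/11.2 = 5.0000; K_W = (4C−1)/(4C−4)+0.615/C = 1.3105; K_s = 1+0.5/C = 1.1000
F_a = (F_max−F_min)/2 = 550.5 N; F_m = (F_max+F_min)/2 = 999.5 N
τ_a = K_W·8F_aD/(πd³) = 1.3105 × 55.877 = 73.227 MPa
τ_m = K_s·8F_mD/(πd³) = 1.1000 × 101.45 = 111.6 MPa
Goodman: 1/n_f = τ_a/S_se + τ_m/S_su = 73.227/370 + 111.6/794 = 0.19791 + 0.14055 = 0.33846
n_f = 1/0.33846 = 2.955

2.95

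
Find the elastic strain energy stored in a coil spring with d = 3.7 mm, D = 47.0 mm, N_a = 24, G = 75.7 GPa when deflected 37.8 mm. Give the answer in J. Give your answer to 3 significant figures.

k = Gd⁴/(8D³N_a) = (75.7×10³)(3.7⁴)/(8·47.0³·24) = 0.71172 N/mm
U = ½kδ² = 0.5 × 0.71172 × 37.8² = 508.47 N·mm = 0.50847 J

0.508 J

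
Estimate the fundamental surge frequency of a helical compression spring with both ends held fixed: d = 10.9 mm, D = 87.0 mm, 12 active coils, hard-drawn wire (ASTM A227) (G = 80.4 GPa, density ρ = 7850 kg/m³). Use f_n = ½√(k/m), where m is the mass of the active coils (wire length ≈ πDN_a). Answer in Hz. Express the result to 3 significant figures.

k = Gd⁴/(8D³N_a) = (80.4×10³)(10.9⁴)/(8·87.0³·12) = 17.953 N/mm = 17953 N/m
Wire length L = πDN_a = π·87.0·12 = 3279.8 mm
m = ρ·(πd²/4)·L = 7850 × 93.313×10⁻⁶ m² × 3.2798 m = 2.4025 kg
f_n = ½√(k/m) = 0.5·√(17953/2.4025) = 0.5·√(7472.6) = 43.222 Hz

43.2 Hz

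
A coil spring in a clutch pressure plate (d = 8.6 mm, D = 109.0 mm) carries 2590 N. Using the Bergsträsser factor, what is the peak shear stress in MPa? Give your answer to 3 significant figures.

Spring index C = D/d = 109.0/8.6 = 12.6744
K_B = (4C+2)/(4C−3) = 52.698/47.698 = 1.1048
τ₀ = 8FD/(πd³) = 8·2590·109.0/(π·8.6³) = 2.25848e+06/1998.2 = 1130.2 MPa
τ_max = K·τ₀ = 1.1048 × 1130.2 = 1248.7 MPa

1250 MPa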